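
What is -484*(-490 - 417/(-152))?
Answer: 8961623/38 ≈ 2.3583e+5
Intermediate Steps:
-484*(-490 - 417/(-152)) = -484*(-490 - 417*(-1/152)) = -484*(-490 + 417/152) = -484*(-74063/152) = 8961623/38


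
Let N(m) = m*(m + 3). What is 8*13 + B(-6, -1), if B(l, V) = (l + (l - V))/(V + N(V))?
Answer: 323/3 ≈ 107.67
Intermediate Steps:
N(m) = m*(3 + m)
B(l, V) = (-V + 2*l)/(V + V*(3 + V)) (B(l, V) = (l + (l - V))/(V + V*(3 + V)) = (-V + 2*l)/(V + V*(3 + V)))
8*13 + B(-6, -1) = 8*13 + (-1*(-1) + 2*(-6))/((-1)*(4 - 1)) = 104 - 1*(1 - 12)/3 = 104 - 1*⅓*(-11) = 104 + 11/3 = 323/3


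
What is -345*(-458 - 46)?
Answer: 173880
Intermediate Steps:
-345*(-458 - 46) = -345*(-504) = 173880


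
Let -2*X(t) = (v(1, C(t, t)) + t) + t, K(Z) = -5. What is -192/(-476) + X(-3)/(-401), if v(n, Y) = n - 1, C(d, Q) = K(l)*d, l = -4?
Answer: 18891/47719 ≈ 0.39588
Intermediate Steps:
C(d, Q) = -5*d
v(n, Y) = -1 + n
X(t) = -t (X(t) = -(((-1 + 1) + t) + t)/2 = -((0 + t) + t)/2 = -(t + t)/2 = -t)
-192/(-476) + X(-3)/(-401) = -192/(-476) - 1*(-3)/(-401) = -192*(-1/476) + 3*(-1/401) = 48/119 - 3/401 = 18891/47719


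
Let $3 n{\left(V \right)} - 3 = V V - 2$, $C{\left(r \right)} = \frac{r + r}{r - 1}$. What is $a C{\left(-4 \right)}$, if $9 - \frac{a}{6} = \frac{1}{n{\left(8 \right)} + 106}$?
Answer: $\frac{165312}{1915} \approx 86.325$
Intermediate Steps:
$C{\left(r \right)} = \frac{2 r}{-1 + r}$
$n{\left(V \right)} = \frac{1}{3} + \frac{V^{2}}{3}$ ($n{\left(V \right)} = 1 + \frac{V V - 2}{3} = 1 + \frac{V^{2} - 2}{3} = 1 + \frac{-2 + V^{2}}{3} = 1 + \left(- \frac{2}{3} + \frac{V^{2}}{3}\right) = \frac{1}{3} + \frac{V^{2}}{3}$)
$a = \frac{20664}{383}$ ($a = 54 - \frac{6}{\left(\frac{1}{3} + \frac{8^{2}}{3}\right) + 106} = 54 - \frac{6}{\left(\frac{1}{3} + \frac{1}{3} \cdot 64\right) + 106} = 54 - \frac{6}{\left(\frac{1}{3} + \frac{64}{3}\right) + 106} = 54 - \frac{6}{\frac{65}{3} + 106} = 54 - \frac{6}{\frac{383}{3}} = 54 - \frac{18}{383} = \frac{20664}{383} \approx 53.953$)
$a C{\left(-4 \right)} = \frac{20664 \cdot 2 \left(-4\right) \frac{1}{-1 - 4}}{383} = \frac{20664 \cdot 2 \left(-4\right) \frac{1}{-5}}{383} = \frac{20664 \cdot 2 \left(-4\right) \left(- \frac{1}{5}\right)}{383} = \frac{20664}{383} \cdot \frac{8}{5} = \frac{165312}{1915}$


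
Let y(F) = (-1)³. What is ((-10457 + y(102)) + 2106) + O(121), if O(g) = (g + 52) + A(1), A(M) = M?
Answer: -8178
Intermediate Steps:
y(F) = -1
O(g) = 53 + g (O(g) = (g + 52) + 1 = (52 + g) + 1 = 53 + g)
((-10457 + y(102)) + 2106) + O(121) = ((-10457 - 1) + 2106) + (53 + 121) = (-10458 + 2106) + 174 = -8352 + 174 = -8178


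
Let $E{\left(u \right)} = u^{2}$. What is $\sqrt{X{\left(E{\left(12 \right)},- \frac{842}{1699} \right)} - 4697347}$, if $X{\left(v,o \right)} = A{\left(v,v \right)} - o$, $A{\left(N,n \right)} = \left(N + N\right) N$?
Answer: $\frac{1247 i \sqrt{8642813}}{1699} \approx 2157.7 i$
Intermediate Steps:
$A{\left(N,n \right)} = 2 N^{2}$ ($A{\left(N,n \right)} = 2 N N = 2 N^{2}$)
$X{\left(v,o \right)} = - o + 2 v^{2}$ ($X{\left(v,o \right)} = 2 v^{2} - o = - o + 2 v^{2}$)
$\sqrt{X{\left(E{\left(12 \right)},- \frac{842}{1699} \right)} - 4697347} = \sqrt{\left(- \frac{-842}{1699} + 2 \left(12^{2}\right)^{2}\right) - 4697347} = \sqrt{\left(- \frac{-842}{1699} + 2 \cdot 144^{2}\right) - 4697347} = \sqrt{\left(\left(-1\right) \left(- \frac{842}{1699}\right) + 2 \cdot 20736\right) - 4697347} = \sqrt{\left(\frac{842}{1699} + 41472\right) - 4697347} = \sqrt{\frac{70461770}{1699} - 4697347} = \sqrt{- \frac{7910330783}{1699}} = \frac{1247 i \sqrt{8642813}}{1699}$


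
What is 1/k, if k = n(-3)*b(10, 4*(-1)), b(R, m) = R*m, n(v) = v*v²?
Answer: 1/1080 ≈ 0.00092593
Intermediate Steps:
n(v) = v³
k = 1080 (k = (-3)³*(10*(4*(-1))) = -270*(-4) = -27*(-40) = 1080)
1/k = 1/1080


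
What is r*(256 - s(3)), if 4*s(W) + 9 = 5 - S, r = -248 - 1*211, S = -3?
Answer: -470475/4 ≈ -1.1762e+5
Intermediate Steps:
r = -459 (r = -248 - 211 = -459)
s(W) = -¼ (s(W) = -9/4 + (5 - 1*(-3))/4 = -9/4 + (5 + 3)/4 = -9/4 + (¼)*8 = -9/4 + 2 = -¼)
r*(256 - s(3)) = -459*(256 - 1*(-¼)) = -459*(256 + ¼) = -459*1025/4 = -470475/4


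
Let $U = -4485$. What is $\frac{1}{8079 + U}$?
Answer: $\frac{1}{3594} \approx 0.00027824$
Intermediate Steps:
$\frac{1}{8079 + U} = \frac{1}{8079 - 4485} = \frac{1}{3594}$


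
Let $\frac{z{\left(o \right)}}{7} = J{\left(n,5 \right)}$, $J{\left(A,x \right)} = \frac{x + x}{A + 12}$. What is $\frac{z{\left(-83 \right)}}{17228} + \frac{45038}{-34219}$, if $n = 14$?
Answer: $- \frac{10085692967}{7663824116} \approx -1.316$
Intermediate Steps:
$J{\left(A,x \right)} = \frac{2 x}{12 + A}$
$z{\left(o \right)} = \frac{35}{13}$ ($z{\left(o \right)} = 7 \cdot 2 \cdot 5 \frac{1}{12 + 14} = 7 \cdot 2 \cdot 5 \cdot \frac{1}{26} = 7 \cdot \frac{5}{13} = \frac{35}{13}$)
$\frac{z{\left(-83 \right)}}{17228} + \frac{45038}{-34219} = \frac{35}{13 \cdot 17228} + \frac{45038}{-34219} = \frac{35}{13} \cdot \frac{1}{17228} + 45038 \left(- \frac{1}{34219}\right) = \frac{35}{223964} - \frac{45038}{34219} = - \frac{10085692967}{7663824116}$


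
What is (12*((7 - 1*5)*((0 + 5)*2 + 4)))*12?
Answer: 4032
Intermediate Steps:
(12*((7 - 1*5)*((0 + 5)*2 + 4)))*12 = (12*((7 - 5)*(5*2 + 4)))*12 = (12*(2*(10 + 4)))*12 = (12*(2*14))*12 = (12*28)*12 = 336*12 = 4032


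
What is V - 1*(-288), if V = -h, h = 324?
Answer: -36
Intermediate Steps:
V = -324 (V = -1*324 = -324)
V - 1*(-288) = -324 - 1*(-288) = -324 + 288 = -36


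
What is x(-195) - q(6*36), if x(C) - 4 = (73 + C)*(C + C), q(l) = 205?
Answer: 47379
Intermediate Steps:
x(C) = 4 + 2*C*(73 + C) (x(C) = 4 + (73 + C)*(C + C) = 4 + (73 + C)*(2*C) = 4 + 2*C*(73 + C))
x(-195) - q(6*36) = (4 + 2*(-195)² + 146*(-195)) - 1*205 = (4 + 2*38025 - 28470) - 205 = (4 + 76050 - 28470) - 205 = 47584 - 205 = 47379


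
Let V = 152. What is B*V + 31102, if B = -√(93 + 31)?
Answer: 31102 - 304*√31 ≈ 29409.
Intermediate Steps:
B = -2*√31 (B = -√124 = -2*√31 ≈ -11.136)
B*V + 31102 = -2*√31*152 + 31102 = -304*√31 + 31102 = 31102 - 304*√31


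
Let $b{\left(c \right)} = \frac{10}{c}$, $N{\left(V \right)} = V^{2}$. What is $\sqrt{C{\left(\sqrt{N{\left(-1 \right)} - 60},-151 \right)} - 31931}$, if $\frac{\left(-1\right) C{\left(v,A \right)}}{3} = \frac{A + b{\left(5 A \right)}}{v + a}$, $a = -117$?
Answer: $\frac{\sqrt{151} \sqrt{\frac{564193386 - 4821581 i \sqrt{59}}{-117 + i \sqrt{59}}}}{151} \approx 0.00070821 - 178.7 i$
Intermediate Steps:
$C{\left(v,A \right)} = - \frac{3 \left(A + \frac{2}{A}\right)}{-117 + v}$ ($C{\left(v,A \right)} = - 3 \frac{A + \frac{10}{5 A}}{v - 117} = - 3 \frac{A + 10 \frac{1}{5 A}}{-117 + v} = - 3 \frac{A + \frac{2}{A}}{-117 + v} = - \frac{3 \left(A + \frac{2}{A}\right)}{-117 + v}$)
$\sqrt{C{\left(\sqrt{N{\left(-1 \right)} - 60},-151 \right)} - 31931} = \sqrt{\frac{3 \left(-2 - \left(-151\right)^{2}\right)}{\left(-151\right) \left(-117 + \sqrt{\left(-1\right)^{2} - 60}\right)} - 31931} = \sqrt{3 \left(- \frac{1}{151}\right) \frac{1}{-117 + \sqrt{1 - 60}} \left(-2 - 22801\right) - 31931} = \sqrt{3 \left(- \frac{1}{151}\right) \frac{1}{-117 + \sqrt{-59}} \left(-2 - 22801\right) - 31931} = \sqrt{3 \left(- \frac{1}{151}\right) \frac{1}{-117 + i \sqrt{59}} \left(-22803\right) - 31931} = \sqrt{\frac{68409}{151 \left(-117 + i \sqrt{59}\right)} - 31931} = \sqrt{-31931 + \frac{68409}{151 \left(-117 + i \sqrt{59}\right)}}$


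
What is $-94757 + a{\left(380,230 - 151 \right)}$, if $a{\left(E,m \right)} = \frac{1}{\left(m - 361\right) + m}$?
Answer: $- \frac{19235672}{203} \approx -94757.0$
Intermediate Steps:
$a{\left(E,m \right)} = \frac{1}{-361 + 2 m}$ ($a{\left(E,m \right)} = \frac{1}{\left(-361 + m\right) + m} = \frac{1}{-361 + 2 m}$)
$-94757 + a{\left(380,230 - 151 \right)} = -94757 + \frac{1}{-361 + 2 \left(230 - 151\right)} = -94757 + \frac{1}{-361 + 2 \cdot 79} = -94757 + \frac{1}{-361 + 158} = -94757 + \frac{1}{-203} = -94757 - \frac{1}{203} = - \frac{19235672}{203}$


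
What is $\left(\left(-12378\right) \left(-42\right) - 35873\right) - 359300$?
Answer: $124703$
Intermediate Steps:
$\left(\left(-12378\right) \left(-42\right) - 35873\right) - 359300 = \left(519876 - 35873\right) - 359300 = 484003 - 359300 = 124703$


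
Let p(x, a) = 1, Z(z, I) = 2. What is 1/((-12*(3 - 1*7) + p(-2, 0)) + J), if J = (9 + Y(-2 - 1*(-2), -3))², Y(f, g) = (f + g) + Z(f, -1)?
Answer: 1/113 ≈ 0.0088496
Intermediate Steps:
Y(f, g) = 2 + f + g (Y(f, g) = (f + g) + 2 = 2 + f + g)
J = 64 (J = (9 + (2 + (-2 - 1*(-2)) - 3))² = (9 + (2 + (-2 + 2) - 3))² = (9 + (2 + 0 - 3))² = (9 - 1)² = 8² = 64)
1/((-12*(3 - 1*7) + p(-2, 0)) + J) = 1/((-12*(3 - 1*7) + 1) + 64) = 1/((-12*(3 - 7) + 1) + 64) = 1/((-12*(-4) + 1) + 64) = 1/((48 + 1) + 64) = 1/(49 + 64) = 1/113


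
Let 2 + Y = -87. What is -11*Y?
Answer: 979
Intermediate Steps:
Y = -89 (Y = -2 - 87 = -89)
-11*Y = -11*(-89) = 979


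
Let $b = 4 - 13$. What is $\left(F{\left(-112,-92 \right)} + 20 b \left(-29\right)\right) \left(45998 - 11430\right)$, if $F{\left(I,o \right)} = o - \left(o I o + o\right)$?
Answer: $32949802784$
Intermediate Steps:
$b = -9$ ($b = 4 - 13 = -9$)
$F{\left(I,o \right)} = - I o^{2}$ ($F{\left(I,o \right)} = o - \left(I o o + o\right) = o - \left(I o^{2} + o\right) = o - \left(o + I o^{2}\right) = - I o^{2}$)
$\left(F{\left(-112,-92 \right)} + 20 b \left(-29\right)\right) \left(45998 - 11430\right) = \left(\left(-1\right) \left(-112\right) \left(-92\right)^{2} + 20 \left(-9\right) \left(-29\right)\right) \left(45998 - 11430\right) = \left(\left(-1\right) \left(-112\right) 8464 - -5220\right) 34568 = \left(947968 + 5220\right) 34568 = 953188 \cdot 34568 = 32949802784$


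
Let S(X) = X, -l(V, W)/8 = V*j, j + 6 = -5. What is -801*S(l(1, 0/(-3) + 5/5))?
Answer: -70488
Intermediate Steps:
j = -11 (j = -6 - 5 = -11)
l(V, W) = 88*V (l(V, W) = -8*V*(-11) = -(-88)*V = 88*V)
-801*S(l(1, 0/(-3) + 5/5)) = -70488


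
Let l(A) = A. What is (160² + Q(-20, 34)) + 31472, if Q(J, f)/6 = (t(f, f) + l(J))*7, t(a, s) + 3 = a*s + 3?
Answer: 104784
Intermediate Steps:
t(a, s) = a*s (t(a, s) = -3 + (a*s + 3) = -3 + (3 + a*s) = a*s)
Q(J, f) = 42*J + 42*f² (Q(J, f) = 6*((f*f + J)*7) = 6*((f² + J)*7) = 6*((J + f²)*7) = 6*(7*J + 7*f²) = 42*J + 42*f²)
(160² + Q(-20, 34)) + 31472 = (160² + (42*(-20) + 42*34²)) + 31472 = (25600 + (-840 + 42*1156)) + 31472 = (25600 + (-840 + 48552)) + 31472 = (25600 + 47712) + 31472 = 73312 + 31472 = 104784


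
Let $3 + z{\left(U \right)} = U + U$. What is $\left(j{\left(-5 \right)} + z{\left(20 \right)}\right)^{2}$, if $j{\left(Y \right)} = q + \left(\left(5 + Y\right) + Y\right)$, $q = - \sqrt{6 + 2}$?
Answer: $1032 - 128 \sqrt{2} \approx 850.98$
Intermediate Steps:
$q = - 2 \sqrt{2}$ ($q = - \sqrt{8} = - 2 \sqrt{2} \approx -2.8284$)
$z{\left(U \right)} = -3 + 2 U$ ($z{\left(U \right)} = -3 + \left(U + U\right) = -3 + 2 U$)
$j{\left(Y \right)} = 5 - 2 \sqrt{2} + 2 Y$ ($j{\left(Y \right)} = - 2 \sqrt{2} + \left(\left(5 + Y\right) + Y\right) = - 2 \sqrt{2} + \left(5 + 2 Y\right) = 5 - 2 \sqrt{2} + 2 Y$)
$\left(j{\left(-5 \right)} + z{\left(20 \right)}\right)^{2} = \left(\left(5 - 2 \sqrt{2} + 2 \left(-5\right)\right) + \left(-3 + 2 \cdot 20\right)\right)^{2} = \left(\left(5 - 2 \sqrt{2} - 10\right) + \left(-3 + 40\right)\right)^{2} = \left(\left(-5 - 2 \sqrt{2}\right) + 37\right)^{2} = \left(32 - 2 \sqrt{2}\right)^{2}$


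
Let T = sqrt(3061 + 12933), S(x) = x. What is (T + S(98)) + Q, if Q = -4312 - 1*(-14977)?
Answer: 10763 + sqrt(15994) ≈ 10889.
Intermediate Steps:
T = sqrt(15994) ≈ 126.47
Q = 10665 (Q = -4312 + 14977 = 10665)
(T + S(98)) + Q = (sqrt(15994) + 98) + 10665 = (98 + sqrt(15994)) + 10665 = 10763 + sqrt(15994)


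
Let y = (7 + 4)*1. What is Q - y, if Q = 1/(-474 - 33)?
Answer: -5578/507 ≈ -11.002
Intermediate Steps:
y = 11 (y = 11*1 = 11)
Q = -1/507 (Q = 1/(-507) = -1/507 ≈ -0.0019724)
Q - y = -1/507 - 1*11 = -1/507 - 11 = -5578/507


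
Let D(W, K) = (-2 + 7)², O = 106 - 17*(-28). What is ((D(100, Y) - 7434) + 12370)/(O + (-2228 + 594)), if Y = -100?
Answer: -4961/1052 ≈ -4.7158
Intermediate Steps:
O = 582 (O = 106 + 476 = 582)
D(W, K) = 25 (D(W, K) = 5² = 25)
((D(100, Y) - 7434) + 12370)/(O + (-2228 + 594)) = ((25 - 7434) + 12370)/(582 + (-2228 + 594)) = (-7409 + 12370)/(582 - 1634) = 4961/(-1052) = 4961*(-1/1052) = -4961/1052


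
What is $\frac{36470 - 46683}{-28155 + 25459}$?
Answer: $\frac{10213}{2696} \approx 3.7882$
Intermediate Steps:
$\frac{36470 - 46683}{-28155 + 25459} = - \frac{10213}{-2696} = \left(-10213\right) \left(- \frac{1}{2696}\right) = \frac{10213}{2696}$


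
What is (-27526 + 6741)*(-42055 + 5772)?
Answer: 754142155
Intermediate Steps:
(-27526 + 6741)*(-42055 + 5772) = -20785*(-36283) = 754142155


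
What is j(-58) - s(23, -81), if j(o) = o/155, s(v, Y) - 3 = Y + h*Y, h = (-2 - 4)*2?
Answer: -138628/155 ≈ -894.37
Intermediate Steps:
h = -12 (h = -6*2 = -12)
s(v, Y) = 3 - 11*Y (s(v, Y) = 3 + (Y - 12*Y) = 3 - 11*Y)
j(o) = o/155 (j(o) = o*(1/155) = o/155)
j(-58) - s(23, -81) = (1/155)*(-58) - (3 - 11*(-81)) = -58/155 - (3 + 891) = -58/155 - 1*894 = -58/155 - 894 = -138628/155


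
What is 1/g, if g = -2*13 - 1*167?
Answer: -1/193 ≈ -0.0051813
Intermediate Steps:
g = -193 (g = -26 - 167 = -193)
1/g = 1/(-193) = -1/193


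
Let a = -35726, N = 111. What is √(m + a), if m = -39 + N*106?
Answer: I*√23999 ≈ 154.92*I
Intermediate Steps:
m = 11727 (m = -39 + 111*106 = -39 + 11766 = 11727)
√(m + a) = √(11727 - 35726) = √(-23999) = I*√23999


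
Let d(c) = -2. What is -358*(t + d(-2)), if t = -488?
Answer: 175420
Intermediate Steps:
-358*(t + d(-2)) = -358*(-488 - 2) = -358*(-490) = 175420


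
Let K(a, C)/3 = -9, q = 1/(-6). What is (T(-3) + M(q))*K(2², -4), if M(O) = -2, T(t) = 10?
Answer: -216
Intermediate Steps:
q = -⅙ (q = 1*(-⅙) = -⅙ ≈ -0.16667)
K(a, C) = -27 (K(a, C) = 3*(-9) = -27)
(T(-3) + M(q))*K(2², -4) = (10 - 2)*(-27) = 8*(-27) = -216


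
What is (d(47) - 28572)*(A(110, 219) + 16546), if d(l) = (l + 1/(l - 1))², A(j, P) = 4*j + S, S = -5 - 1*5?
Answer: -236729399052/529 ≈ -4.4750e+8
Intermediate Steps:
S = -10 (S = -5 - 5 = -10)
A(j, P) = -10 + 4*j (A(j, P) = 4*j - 10 = -10 + 4*j)
d(l) = (l + 1/(-1 + l))²
(d(47) - 28572)*(A(110, 219) + 16546) = ((1 + 47² - 1*47)²/(-1 + 47)² - 28572)*((-10 + 4*110) + 16546) = ((1 + 2209 - 47)²/46² - 28572)*((-10 + 440) + 16546) = ((1/2116)*2163² - 28572)*(430 + 16546) = ((1/2116)*4678569 - 28572)*16976 = (4678569/2116 - 28572)*16976 = -55779783/2116*16976 = -236729399052/529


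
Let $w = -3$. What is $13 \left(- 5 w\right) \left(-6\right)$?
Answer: $-1170$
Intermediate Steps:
$13 \left(- 5 w\right) \left(-6\right) = 13 \left(\left(-5\right) \left(-3\right)\right) \left(-6\right) = 13 \cdot 15 \left(-6\right) = 195 \left(-6\right) = -1170$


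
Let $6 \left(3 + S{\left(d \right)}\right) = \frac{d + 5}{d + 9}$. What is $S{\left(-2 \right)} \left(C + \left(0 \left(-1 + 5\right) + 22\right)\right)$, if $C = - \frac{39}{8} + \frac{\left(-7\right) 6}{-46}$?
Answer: $- \frac{136079}{2576} \approx -52.826$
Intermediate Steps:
$C = - \frac{729}{184}$ ($C = \left(-39\right) \frac{1}{8} - - \frac{21}{23} = - \frac{39}{8} + \frac{21}{23} = - \frac{729}{184} \approx -3.962$)
$S{\left(d \right)} = -3 + \frac{5 + d}{6 \left(9 + d\right)}$ ($S{\left(d \right)} = -3 + \frac{\left(d + 5\right) \frac{1}{d + 9}}{6} = -3 + \frac{\left(5 + d\right) \frac{1}{9 + d}}{6} = -3 + \frac{\frac{1}{9 + d} \left(5 + d\right)}{6} = -3 + \frac{5 + d}{6 \left(9 + d\right)}$)
$S{\left(-2 \right)} \left(C + \left(0 \left(-1 + 5\right) + 22\right)\right) = \frac{-157 - -34}{6 \left(9 - 2\right)} \left(- \frac{729}{184} + \left(0 \left(-1 + 5\right) + 22\right)\right) = \frac{-157 + 34}{6 \cdot 7} \left(- \frac{729}{184} + \left(0 \cdot 4 + 22\right)\right) = \frac{1}{6} \cdot \frac{1}{7} \left(-123\right) \left(- \frac{729}{184} + \left(0 + 22\right)\right) = - \frac{41 \left(- \frac{729}{184} + 22\right)}{14} = \left(- \frac{41}{14}\right) \frac{3319}{184} = - \frac{136079}{2576}$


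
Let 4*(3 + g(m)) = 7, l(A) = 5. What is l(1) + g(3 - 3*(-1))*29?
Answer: -125/4 ≈ -31.250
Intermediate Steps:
g(m) = -5/4 (g(m) = -3 + (1/4)*7 = -3 + 7/4 = -5/4)
l(1) + g(3 - 3*(-1))*29 = 5 - 5/4*29 = 5 - 145/4 = -125/4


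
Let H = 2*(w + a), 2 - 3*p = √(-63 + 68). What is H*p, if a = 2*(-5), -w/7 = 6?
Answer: -208/3 + 104*√5/3 ≈ 8.1837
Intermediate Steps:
w = -42 (w = -7*6 = -42)
a = -10
p = ⅔ - √5/3 (p = ⅔ - √(-63 + 68)/3 = ⅔ - √5/3 ≈ -0.078689)
H = -104 (H = 2*(-42 - 10) = 2*(-52) = -104)
H*p = -104*(⅔ - √5/3) = -208/3 + 104*√5/3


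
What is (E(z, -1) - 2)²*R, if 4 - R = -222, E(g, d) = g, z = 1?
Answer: 226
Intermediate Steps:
R = 226 (R = 4 - 1*(-222) = 4 + 222 = 226)
(E(z, -1) - 2)²*R = (1 - 2)²*226 = (-1)²*226 = 1*226 = 226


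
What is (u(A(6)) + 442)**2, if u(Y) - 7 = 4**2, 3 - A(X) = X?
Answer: 216225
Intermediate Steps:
A(X) = 3 - X
u(Y) = 23 (u(Y) = 7 + 4**2 = 7 + 16 = 23)
(u(A(6)) + 442)**2 = (23 + 442)**2 = 465**2 = 216225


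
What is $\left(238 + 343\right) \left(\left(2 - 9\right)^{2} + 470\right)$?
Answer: $301539$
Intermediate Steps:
$\left(238 + 343\right) \left(\left(2 - 9\right)^{2} + 470\right) = 581 \left(\left(-7\right)^{2} + 470\right) = 581 \left(49 + 470\right) = 581 \cdot 519 = 301539$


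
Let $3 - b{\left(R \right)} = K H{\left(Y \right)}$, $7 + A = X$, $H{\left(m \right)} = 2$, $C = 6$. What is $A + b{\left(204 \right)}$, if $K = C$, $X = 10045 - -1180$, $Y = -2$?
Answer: $11209$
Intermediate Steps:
$X = 11225$ ($X = 10045 + 1180 = 11225$)
$K = 6$
$A = 11218$ ($A = -7 + 11225 = 11218$)
$b{\left(R \right)} = -9$ ($b{\left(R \right)} = 3 - 6 \cdot 2 = 3 - 12 = -9$)
$A + b{\left(204 \right)} = 11218 - 9 = 11209$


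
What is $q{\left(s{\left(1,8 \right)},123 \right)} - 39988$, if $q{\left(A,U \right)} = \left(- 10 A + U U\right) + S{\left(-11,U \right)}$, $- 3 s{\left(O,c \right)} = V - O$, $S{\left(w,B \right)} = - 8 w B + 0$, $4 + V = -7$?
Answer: $-14075$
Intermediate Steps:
$V = -11$ ($V = -4 - 7 = -11$)
$S{\left(w,B \right)} = - 8 B w$ ($S{\left(w,B \right)} = - 8 B w + 0 = - 8 B w$)
$s{\left(O,c \right)} = \frac{11}{3} + \frac{O}{3}$ ($s{\left(O,c \right)} = - \frac{-11 - O}{3} = \frac{11}{3} + \frac{O}{3}$)
$q{\left(A,U \right)} = U^{2} - 10 A + 88 U$ ($q{\left(A,U \right)} = \left(- 10 A + U U\right) - 8 U \left(-11\right) = \left(- 10 A + U^{2}\right) + 88 U = \left(U^{2} - 10 A\right) + 88 U = U^{2} - 10 A + 88 U$)
$q{\left(s{\left(1,8 \right)},123 \right)} - 39988 = \left(123^{2} - 10 \left(\frac{11}{3} + \frac{1}{3} \cdot 1\right) + 88 \cdot 123\right) - 39988 = \left(15129 - 10 \left(\frac{11}{3} + \frac{1}{3}\right) + 10824\right) - 39988 = \left(15129 - 40 + 10824\right) - 39988 = 25913 - 39988 = -14075$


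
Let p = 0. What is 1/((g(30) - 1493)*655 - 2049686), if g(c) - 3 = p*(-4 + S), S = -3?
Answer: -1/3025636 ≈ -3.3051e-7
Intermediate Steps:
g(c) = 3 (g(c) = 3 + 0*(-4 - 3) = 3 + 0*(-7) = 3 + 0 = 3)
1/((g(30) - 1493)*655 - 2049686) = 1/((3 - 1493)*655 - 2049686) = 1/(-1490*655 - 2049686) = 1/(-975950 - 2049686) = 1/(-3025636) = -1/3025636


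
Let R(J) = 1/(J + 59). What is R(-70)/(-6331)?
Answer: 1/69641 ≈ 1.4359e-5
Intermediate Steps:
R(J) = 1/(59 + J)
R(-70)/(-6331) = 1/((59 - 70)*(-6331)) = -1/6331/(-11) = -1/11*(-1/6331) = 1/69641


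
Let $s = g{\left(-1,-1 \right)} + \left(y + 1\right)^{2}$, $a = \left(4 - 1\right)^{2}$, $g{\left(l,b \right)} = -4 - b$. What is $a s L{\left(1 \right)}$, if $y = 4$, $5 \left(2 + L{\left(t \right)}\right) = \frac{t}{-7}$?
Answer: $- \frac{14058}{35} \approx -401.66$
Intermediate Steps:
$L{\left(t \right)} = -2 - \frac{t}{35}$ ($L{\left(t \right)} = -2 + \frac{t \frac{1}{-7}}{5} = -2 + \frac{t \left(- \frac{1}{7}\right)}{5} = -2 + \frac{\left(- \frac{1}{7}\right) t}{5} = -2 - \frac{t}{35}$)
$a = 9$ ($a = 3^{2} = 9$)
$s = 22$ ($s = \left(-4 - -1\right) + \left(4 + 1\right)^{2} = \left(-4 + 1\right) + 5^{2} = -3 + 25 = 22$)
$a s L{\left(1 \right)} = 9 \cdot 22 \left(-2 - \frac{1}{35}\right) = 198 \left(-2 - \frac{1}{35}\right) = 198 \left(- \frac{71}{35}\right) = - \frac{14058}{35}$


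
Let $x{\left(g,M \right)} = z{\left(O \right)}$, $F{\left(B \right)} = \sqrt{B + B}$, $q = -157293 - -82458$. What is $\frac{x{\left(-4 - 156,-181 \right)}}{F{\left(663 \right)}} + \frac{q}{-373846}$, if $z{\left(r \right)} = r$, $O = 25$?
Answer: $\frac{74835}{373846} + \frac{25 \sqrt{1326}}{1326} \approx 0.88672$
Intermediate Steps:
$q = -74835$ ($q = -157293 + 82458 = -74835$)
$F{\left(B \right)} = \sqrt{2} \sqrt{B}$ ($F{\left(B \right)} = \sqrt{2 B} = \sqrt{2} \sqrt{B}$)
$x{\left(g,M \right)} = 25$
$\frac{x{\left(-4 - 156,-181 \right)}}{F{\left(663 \right)}} + \frac{q}{-373846} = \frac{25}{\sqrt{2} \sqrt{663}} - \frac{74835}{-373846} = \frac{25}{\sqrt{1326}} - - \frac{74835}{373846} = 25 \frac{\sqrt{1326}}{1326} + \frac{74835}{373846} = \frac{25 \sqrt{1326}}{1326} + \frac{74835}{373846} = \frac{74835}{373846} + \frac{25 \sqrt{1326}}{1326}$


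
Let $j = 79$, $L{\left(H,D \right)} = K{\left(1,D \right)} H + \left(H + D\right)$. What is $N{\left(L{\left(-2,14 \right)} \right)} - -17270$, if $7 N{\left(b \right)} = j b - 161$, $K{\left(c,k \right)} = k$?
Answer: $\frac{119465}{7} \approx 17066.0$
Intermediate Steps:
$L{\left(H,D \right)} = D + H + D H$ ($L{\left(H,D \right)} = D H + \left(H + D\right) = D H + \left(D + H\right) = D + H + D H$)
$N{\left(b \right)} = -23 + \frac{79 b}{7}$ ($N{\left(b \right)} = \frac{79 b - 161}{7} = \frac{-161 + 79 b}{7} = -23 + \frac{79 b}{7}$)
$N{\left(L{\left(-2,14 \right)} \right)} - -17270 = \left(-23 + \frac{79 \left(14 - 2 + 14 \left(-2\right)\right)}{7}\right) - -17270 = \left(-23 + \frac{79 \left(14 - 2 - 28\right)}{7}\right) + 17270 = \left(-23 + \frac{79}{7} \left(-16\right)\right) + 17270 = \left(-23 - \frac{1264}{7}\right) + 17270 = - \frac{1425}{7} + 17270 = \frac{119465}{7}$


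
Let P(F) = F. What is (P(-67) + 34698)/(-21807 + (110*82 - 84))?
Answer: -34631/12871 ≈ -2.6906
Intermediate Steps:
(P(-67) + 34698)/(-21807 + (110*82 - 84)) = (-67 + 34698)/(-21807 + (110*82 - 84)) = 34631/(-21807 + (9020 - 84)) = 34631/(-21807 + 8936) = 34631/(-12871) = 34631*(-1/12871) = -34631/12871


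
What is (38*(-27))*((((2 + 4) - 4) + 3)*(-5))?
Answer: 25650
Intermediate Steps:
(38*(-27))*((((2 + 4) - 4) + 3)*(-5)) = -1026*((6 - 4) + 3)*(-5) = -1026*(2 + 3)*(-5) = -5130*(-5) = -1026*(-25) = 25650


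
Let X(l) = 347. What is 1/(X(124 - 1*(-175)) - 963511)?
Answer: -1/963164 ≈ -1.0382e-6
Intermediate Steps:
1/(X(124 - 1*(-175)) - 963511) = 1/(347 - 963511) = 1/(-963164) = -1/963164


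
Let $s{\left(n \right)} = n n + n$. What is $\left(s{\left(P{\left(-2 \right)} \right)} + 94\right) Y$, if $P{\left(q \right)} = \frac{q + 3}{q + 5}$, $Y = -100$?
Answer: $- \frac{85000}{9} \approx -9444.4$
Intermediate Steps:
$P{\left(q \right)} = \frac{3 + q}{5 + q}$
$s{\left(n \right)} = n + n^{2}$ ($s{\left(n \right)} = n^{2} + n = n + n^{2}$)
$\left(s{\left(P{\left(-2 \right)} \right)} + 94\right) Y = \left(\frac{3 - 2}{5 - 2} \left(1 + \frac{3 - 2}{5 - 2}\right) + 94\right) \left(-100\right) = \left(\frac{1}{3} \cdot 1 \left(1 + \frac{1}{3} \cdot 1\right) + 94\right) \left(-100\right) = \left(\frac{1 + \frac{1}{3}}{3} + 94\right) \left(-100\right) = \left(\frac{1}{3} \cdot \frac{4}{3} + 94\right) \left(-100\right) = \left(\frac{4}{9} + 94\right) \left(-100\right) = \frac{850}{9} \left(-100\right) = - \frac{85000}{9}$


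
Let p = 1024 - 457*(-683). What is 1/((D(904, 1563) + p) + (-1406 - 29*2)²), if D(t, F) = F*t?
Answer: 1/3869403 ≈ 2.5844e-7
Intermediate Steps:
p = 313155 (p = 1024 + 312131 = 313155)
1/((D(904, 1563) + p) + (-1406 - 29*2)²) = 1/((1563*904 + 313155) + (-1406 - 29*2)²) = 1/((1412952 + 313155) + (-1406 - 58)²) = 1/(1726107 + (-1464)²) = 1/(1726107 + 2143296) = 1/3869403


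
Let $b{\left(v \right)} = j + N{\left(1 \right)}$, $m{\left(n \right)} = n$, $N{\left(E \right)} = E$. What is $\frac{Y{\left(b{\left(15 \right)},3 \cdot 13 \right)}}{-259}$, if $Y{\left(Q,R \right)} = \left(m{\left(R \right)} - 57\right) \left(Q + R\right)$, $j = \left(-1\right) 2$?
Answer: $\frac{684}{259} \approx 2.6409$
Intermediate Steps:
$j = -2$
$b{\left(v \right)} = -1$ ($b{\left(v \right)} = -2 + 1 = -1$)
$Y{\left(Q,R \right)} = \left(-57 + R\right) \left(Q + R\right)$ ($Y{\left(Q,R \right)} = \left(R - 57\right) \left(Q + R\right) = \left(-57 + R\right) \left(Q + R\right)$)
$\frac{Y{\left(b{\left(15 \right)},3 \cdot 13 \right)}}{-259} = \frac{\left(3 \cdot 13\right)^{2} - -57 - 57 \cdot 3 \cdot 13 - 3 \cdot 13}{-259} = \left(39^{2} + 57 - 2223 - 39\right) \left(- \frac{1}{259}\right) = \left(1521 + 57 - 2223 - 39\right) \left(- \frac{1}{259}\right) = \left(-684\right) \left(- \frac{1}{259}\right) = \frac{684}{259}$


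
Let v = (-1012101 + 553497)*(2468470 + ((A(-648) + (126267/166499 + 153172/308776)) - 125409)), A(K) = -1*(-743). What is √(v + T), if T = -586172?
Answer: I*√44390491892275302643407902939822/6426361903 ≈ 1.0368e+6*I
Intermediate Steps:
A(K) = 743
v = -6907558017195817747758/6426361903 (v = (-1012101 + 553497)*(2468470 + ((743 + (126267/166499 + 153172/308776)) - 125409)) = -458604*(2468470 + ((743 + (126267*(1/166499) + 153172*(1/308776))) - 125409)) = -458604*(2468470 + ((743 + (126267/166499 + 38293/77194)) - 125409)) = -458604*(2468470 + ((743 + 16122801005/12852723806) - 125409)) = -458604*(2468470 + (9565696588863/12852723806 - 125409)) = -458604*(2468470 - 1602281543197791/12852723806) = -458604*30124281590199029/12852723806 = -6907558017195817747758/6426361903 ≈ -1.0749e+12)
√(v + T) = √(-6907558017195817747758/6426361903 - 586172) = √(-6907561784149227153074/6426361903) = I*√44390491892275302643407902939822/6426361903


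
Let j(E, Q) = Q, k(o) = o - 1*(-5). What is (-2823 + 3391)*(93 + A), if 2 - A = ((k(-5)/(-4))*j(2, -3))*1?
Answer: 53960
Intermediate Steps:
k(o) = 5 + o (k(o) = o + 5 = 5 + o)
A = 2 (A = 2 - ((5 - 5)/(-4))*(-3) = 2 - (0*(-¼))*(-3) = 2 - 0*(-3) = 2 - 0 = 2 - 1*0 = 2 + 0 = 2)
(-2823 + 3391)*(93 + A) = (-2823 + 3391)*(93 + 2) = 568*95 = 53960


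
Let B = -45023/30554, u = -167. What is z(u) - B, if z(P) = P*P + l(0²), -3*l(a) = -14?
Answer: 2556924343/91662 ≈ 27895.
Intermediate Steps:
l(a) = 14/3 (l(a) = -⅓*(-14) = 14/3)
z(P) = 14/3 + P² (z(P) = P*P + 14/3 = P² + 14/3 = 14/3 + P²)
B = -45023/30554 (B = -45023*1/30554 = -45023/30554 ≈ -1.4736)
z(u) - B = (14/3 + (-167)²) - 1*(-45023/30554) = (14/3 + 27889) + 45023/30554 = 83681/3 + 45023/30554 = 2556924343/91662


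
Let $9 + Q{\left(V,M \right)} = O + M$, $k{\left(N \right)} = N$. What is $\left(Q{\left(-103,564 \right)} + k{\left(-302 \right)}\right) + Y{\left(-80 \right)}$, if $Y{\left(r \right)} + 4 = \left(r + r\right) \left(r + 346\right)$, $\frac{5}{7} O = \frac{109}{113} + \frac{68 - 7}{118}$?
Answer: $- \frac{564147217}{13334} \approx -42309.0$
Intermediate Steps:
$O = \frac{27657}{13334}$ ($O = \frac{7 \left(\frac{109}{113} + \frac{68 - 7}{118}\right)}{5} = \frac{7 \left(109 \cdot \frac{1}{113} + \left(68 - 7\right) \frac{1}{118}\right)}{5} = \frac{7 \left(\frac{109}{113} + 61 \cdot \frac{1}{118}\right)}{5} = \frac{7 \left(\frac{109}{113} + \frac{61}{118}\right)}{5} = \frac{7}{5} \cdot \frac{19755}{13334} = \frac{27657}{13334} \approx 2.0742$)
$Y{\left(r \right)} = -4 + 2 r \left(346 + r\right)$ ($Y{\left(r \right)} = -4 + \left(r + r\right) \left(r + 346\right) = -4 + 2 r \left(346 + r\right)$)
$Q{\left(V,M \right)} = - \frac{92349}{13334} + M$ ($Q{\left(V,M \right)} = -9 + \left(\frac{27657}{13334} + M\right) = - \frac{92349}{13334} + M$)
$\left(Q{\left(-103,564 \right)} + k{\left(-302 \right)}\right) + Y{\left(-80 \right)} = \left(\left(- \frac{92349}{13334} + 564\right) - 302\right) + \left(-4 + 2 \left(-80\right)^{2} + 692 \left(-80\right)\right) = \left(\frac{7428027}{13334} - 302\right) - 42564 = \frac{3401159}{13334} - 42564 = - \frac{564147217}{13334}$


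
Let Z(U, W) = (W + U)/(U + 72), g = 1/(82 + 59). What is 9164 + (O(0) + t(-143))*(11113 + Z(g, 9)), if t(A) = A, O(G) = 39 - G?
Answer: -895495388/781 ≈ -1.1466e+6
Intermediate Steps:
g = 1/141 ≈ 0.0070922
Z(U, W) = (U + W)/(72 + U)
9164 + (O(0) + t(-143))*(11113 + Z(g, 9)) = 9164 + ((39 - 1*0) - 143)*(11113 + (1/141 + 9)/(72 + 1/141)) = 9164 + ((39 + 0) - 143)*(11113 + (1270/141)/(10153/141)) = 9164 + (39 - 143)*(11113 + (141/10153)*(1270/141)) = 9164 - 104*(11113 + 1270/10153) = 9164 - 104*112831559/10153 = 9164 - 902652472/781 = -895495388/781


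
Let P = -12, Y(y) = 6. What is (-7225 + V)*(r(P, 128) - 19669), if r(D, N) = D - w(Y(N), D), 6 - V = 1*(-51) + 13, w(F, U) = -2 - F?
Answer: 141271813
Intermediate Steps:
V = 44 (V = 6 - (1*(-51) + 13) = 6 - (-51 + 13) = 6 - 1*(-38) = 6 + 38 = 44)
r(D, N) = 8 + D (r(D, N) = D - (-2 - 1*6) = D - (-2 - 6) = D - 1*(-8) = D + 8 = 8 + D)
(-7225 + V)*(r(P, 128) - 19669) = (-7225 + 44)*((8 - 12) - 19669) = -7181*(-4 - 19669) = -7181*(-19673) = 141271813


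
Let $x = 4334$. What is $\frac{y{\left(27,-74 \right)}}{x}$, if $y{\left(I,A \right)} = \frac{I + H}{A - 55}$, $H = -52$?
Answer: $\frac{25}{559086} \approx 4.4716 \cdot 10^{-5}$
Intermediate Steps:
$y{\left(I,A \right)} = \frac{-52 + I}{-55 + A}$ ($y{\left(I,A \right)} = \frac{I - 52}{A - 55} = \frac{-52 + I}{-55 + A}$)
$\frac{y{\left(27,-74 \right)}}{x} = \frac{\frac{1}{-55 - 74} \left(-52 + 27\right)}{4334} = \frac{1}{-129} \left(-25\right) \frac{1}{4334} = \left(- \frac{1}{129}\right) \left(-25\right) \frac{1}{4334} = \frac{25}{129} \cdot \frac{1}{4334} = \frac{25}{559086}$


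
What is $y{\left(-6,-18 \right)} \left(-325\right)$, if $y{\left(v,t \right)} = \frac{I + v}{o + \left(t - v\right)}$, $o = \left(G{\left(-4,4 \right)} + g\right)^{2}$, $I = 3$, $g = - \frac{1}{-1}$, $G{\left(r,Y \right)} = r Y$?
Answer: $\frac{325}{71} \approx 4.5775$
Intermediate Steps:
$G{\left(r,Y \right)} = Y r$
$g = 1$ ($g = \left(-1\right) \left(-1\right) = 1$)
$o = 225$ ($o = \left(4 \left(-4\right) + 1\right)^{2} = \left(-16 + 1\right)^{2} = \left(-15\right)^{2} = 225$)
$y{\left(v,t \right)} = \frac{3 + v}{225 + t - v}$ ($y{\left(v,t \right)} = \frac{3 + v}{225 + \left(t - v\right)} = \frac{3 + v}{225 + t - v}$)
$y{\left(-6,-18 \right)} \left(-325\right) = \frac{3 - 6}{225 - 18 - -6} \left(-325\right) = \frac{1}{225 - 18 + 6} \left(-3\right) \left(-325\right) = \frac{1}{213} \left(-3\right) \left(-325\right) = \left(- \frac{1}{71}\right) \left(-325\right) = \frac{325}{71}$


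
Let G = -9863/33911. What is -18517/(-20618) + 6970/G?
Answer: -4873081042889/203355334 ≈ -23963.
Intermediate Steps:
G = -9863/33911 (G = -9863*1/33911 = -9863/33911 ≈ -0.29085)
-18517/(-20618) + 6970/G = -18517/(-20618) + 6970/(-9863/33911) = -18517*(-1/20618) + 6970*(-33911/9863) = 18517/20618 - 236359670/9863 = -4873081042889/203355334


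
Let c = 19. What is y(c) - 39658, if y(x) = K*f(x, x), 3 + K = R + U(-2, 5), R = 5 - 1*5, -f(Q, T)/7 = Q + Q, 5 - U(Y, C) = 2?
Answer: -39658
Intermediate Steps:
U(Y, C) = 3 (U(Y, C) = 5 - 1*2 = 5 - 2 = 3)
f(Q, T) = -14*Q (f(Q, T) = -7*(Q + Q) = -14*Q)
R = 0 (R = 5 - 5 = 0)
K = 0 (K = -3 + (0 + 3) = -3 + 3 = 0)
y(x) = 0 (y(x) = 0*(-14*x) = 0)
y(c) - 39658 = 0 - 39658 = -39658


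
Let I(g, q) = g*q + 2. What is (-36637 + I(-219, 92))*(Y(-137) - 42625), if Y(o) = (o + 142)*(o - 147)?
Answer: 2501007235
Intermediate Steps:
I(g, q) = 2 + g*q
Y(o) = (-147 + o)*(142 + o) (Y(o) = (142 + o)*(-147 + o) = (-147 + o)*(142 + o))
(-36637 + I(-219, 92))*(Y(-137) - 42625) = (-36637 + (2 - 219*92))*((-20874 + (-137)² - 5*(-137)) - 42625) = (-36637 + (2 - 20148))*((-20874 + 18769 + 685) - 42625) = (-36637 - 20146)*(-1420 - 42625) = -56783*(-44045) = 2501007235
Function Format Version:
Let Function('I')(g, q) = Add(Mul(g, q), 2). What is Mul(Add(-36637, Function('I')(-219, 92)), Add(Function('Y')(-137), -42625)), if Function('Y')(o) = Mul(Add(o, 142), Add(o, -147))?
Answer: 2501007235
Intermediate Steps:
Function('I')(g, q) = Add(2, Mul(g, q))
Function('Y')(o) = Mul(Add(-147, o), Add(142, o)) (Function('Y')(o) = Mul(Add(142, o), Add(-147, o)) = Mul(Add(-147, o), Add(142, o)))
Mul(Add(-36637, Function('I')(-219, 92)), Add(Function('Y')(-137), -42625)) = Mul(Add(-36637, Add(2, Mul(-219, 92))), Add(Add(-20874, Pow(-137, 2), Mul(-5, -137)), -42625)) = Mul(Add(-36637, Add(2, -20148)), Add(Add(-20874, 18769, 685), -42625)) = Mul(Add(-36637, -20146), Add(-1420, -42625)) = Mul(-56783, -44045) = 2501007235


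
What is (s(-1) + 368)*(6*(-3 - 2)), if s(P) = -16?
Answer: -10560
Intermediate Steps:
(s(-1) + 368)*(6*(-3 - 2)) = (-16 + 368)*(6*(-3 - 2)) = 352*(6*(-5)) = 352*(-30) = -10560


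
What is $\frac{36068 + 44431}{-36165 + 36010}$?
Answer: $- \frac{80499}{155} \approx -519.35$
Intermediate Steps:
$\frac{36068 + 44431}{-36165 + 36010} = \frac{80499}{-155} = 80499 \left(- \frac{1}{155}\right) = - \frac{80499}{155}$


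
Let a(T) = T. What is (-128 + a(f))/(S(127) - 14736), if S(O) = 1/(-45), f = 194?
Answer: -2970/663121 ≈ -0.0044788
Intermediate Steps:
S(O) = -1/45
(-128 + a(f))/(S(127) - 14736) = (-128 + 194)/(-1/45 - 14736) = 66/(-663121/45) = 66*(-45/663121) = -2970/663121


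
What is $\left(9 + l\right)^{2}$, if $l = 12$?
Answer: $441$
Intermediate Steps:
$\left(9 + l\right)^{2} = \left(9 + 12\right)^{2} = 21^{2} = 441$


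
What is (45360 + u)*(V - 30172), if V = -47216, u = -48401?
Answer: 235336908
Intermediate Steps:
(45360 + u)*(V - 30172) = (45360 - 48401)*(-47216 - 30172) = -3041*(-77388) = 235336908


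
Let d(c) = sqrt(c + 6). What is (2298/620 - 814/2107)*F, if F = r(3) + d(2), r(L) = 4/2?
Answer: 2168603/326585 + 2168603*sqrt(2)/326585 ≈ 16.031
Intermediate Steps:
r(L) = 2 (r(L) = 4*(1/2) = 2)
d(c) = sqrt(6 + c)
F = 2 + 2*sqrt(2) (F = 2 + sqrt(6 + 2) = 2 + sqrt(8) = 2 + 2*sqrt(2) ≈ 4.8284)
(2298/620 - 814/2107)*F = (2298/620 - 814/2107)*(2 + 2*sqrt(2)) = (2298*(1/620) - 814*1/2107)*(2 + 2*sqrt(2)) = (1149/310 - 814/2107)*(2 + 2*sqrt(2)) = 2168603*(2 + 2*sqrt(2))/653170 = 2168603/326585 + 2168603*sqrt(2)/326585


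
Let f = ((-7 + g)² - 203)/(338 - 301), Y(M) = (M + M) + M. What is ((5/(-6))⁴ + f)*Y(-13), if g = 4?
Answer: 2967887/15984 ≈ 185.68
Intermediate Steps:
Y(M) = 3*M (Y(M) = 2*M + M = 3*M)
f = -194/37 (f = ((-7 + 4)² - 203)/(338 - 301) = ((-3)² - 203)/37 = (9 - 203)*(1/37) = -194*1/37 = -194/37 ≈ -5.2432)
((5/(-6))⁴ + f)*Y(-13) = ((5/(-6))⁴ - 194/37)*(3*(-13)) = ((5*(-⅙))⁴ - 194/37)*(-39) = ((-⅚)⁴ - 194/37)*(-39) = (625/1296 - 194/37)*(-39) = -228299/47952*(-39) = 2967887/15984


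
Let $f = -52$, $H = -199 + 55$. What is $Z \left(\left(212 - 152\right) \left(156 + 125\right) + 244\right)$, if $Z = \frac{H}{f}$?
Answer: $\frac{615744}{13} \approx 47365.0$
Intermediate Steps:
$H = -144$
$Z = \frac{36}{13}$ ($Z = - \frac{144}{-52} = \left(-144\right) \left(- \frac{1}{52}\right) = \frac{36}{13} \approx 2.7692$)
$Z \left(\left(212 - 152\right) \left(156 + 125\right) + 244\right) = \frac{36 \left(\left(212 - 152\right) \left(156 + 125\right) + 244\right)}{13} = \frac{36 \left(60 \cdot 281 + 244\right)}{13} = \frac{36 \left(16860 + 244\right)}{13} = \frac{36}{13} \cdot 17104 = \frac{615744}{13}$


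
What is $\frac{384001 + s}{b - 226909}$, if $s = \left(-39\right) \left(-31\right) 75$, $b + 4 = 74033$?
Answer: $- \frac{118669}{38220} \approx -3.1049$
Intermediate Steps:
$b = 74029$ ($b = -4 + 74033 = 74029$)
$s = 90675$ ($s = 1209 \cdot 75 = 90675$)
$\frac{384001 + s}{b - 226909} = \frac{384001 + 90675}{74029 - 226909} = \frac{474676}{74029 - 226909} = \frac{474676}{-152880} = 474676 \left(- \frac{1}{152880}\right) = - \frac{118669}{38220}$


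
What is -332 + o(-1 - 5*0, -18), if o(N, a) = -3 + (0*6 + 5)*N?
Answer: -340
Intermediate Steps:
o(N, a) = -3 + 5*N (o(N, a) = -3 + (0 + 5)*N = -3 + 5*N)
-332 + o(-1 - 5*0, -18) = -332 + (-3 + 5*(-1 - 5*0)) = -332 + (-3 + 5*(-1 + 0)) = -332 + (-3 + 5*(-1)) = -332 + (-3 - 5) = -332 - 8 = -340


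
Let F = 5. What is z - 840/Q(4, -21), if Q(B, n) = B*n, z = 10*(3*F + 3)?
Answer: 190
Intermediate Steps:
z = 180 (z = 10*(3*5 + 3) = 10*(15 + 3) = 10*18 = 180)
z - 840/Q(4, -21) = 180 - 840/(4*(-21)) = 180 - 840/(-84) = 180 - 840*(-1/84) = 180 + 10 = 190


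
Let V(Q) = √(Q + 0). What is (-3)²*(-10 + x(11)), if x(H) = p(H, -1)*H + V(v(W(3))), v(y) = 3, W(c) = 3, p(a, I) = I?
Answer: -189 + 9*√3 ≈ -173.41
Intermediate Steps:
V(Q) = √Q
x(H) = √3 - H (x(H) = -H + √3 = √3 - H)
(-3)²*(-10 + x(11)) = (-3)²*(-10 + (√3 - 1*11)) = 9*(-10 + (√3 - 11)) = 9*(-10 + (-11 + √3)) = 9*(-21 + √3) = -189 + 9*√3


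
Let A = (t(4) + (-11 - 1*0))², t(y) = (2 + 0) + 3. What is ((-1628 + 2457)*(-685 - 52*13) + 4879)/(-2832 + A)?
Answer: 561695/1398 ≈ 401.78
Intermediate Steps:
t(y) = 5 (t(y) = 2 + 3 = 5)
A = 36 (A = (5 + (-11 - 1*0))² = (5 + (-11 + 0))² = (5 - 11)² = (-6)² = 36)
((-1628 + 2457)*(-685 - 52*13) + 4879)/(-2832 + A) = ((-1628 + 2457)*(-685 - 52*13) + 4879)/(-2832 + 36) = (829*(-685 - 676) + 4879)/(-2796) = (829*(-1361) + 4879)*(-1/2796) = (-1128269 + 4879)*(-1/2796) = -1123390*(-1/2796) = 561695/1398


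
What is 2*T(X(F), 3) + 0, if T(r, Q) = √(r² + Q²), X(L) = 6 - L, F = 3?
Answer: 6*√2 ≈ 8.4853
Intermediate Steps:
T(r, Q) = √(Q² + r²)
2*T(X(F), 3) + 0 = 2*√(3² + (6 - 1*3)²) + 0 = 2*√(9 + (6 - 3)²) + 0 = 2*√(9 + 3²) + 0 = 2*√(9 + 9) + 0 = 2*√18 + 0 = 2*(3*√2) + 0 = 6*√2 + 0 = 6*√2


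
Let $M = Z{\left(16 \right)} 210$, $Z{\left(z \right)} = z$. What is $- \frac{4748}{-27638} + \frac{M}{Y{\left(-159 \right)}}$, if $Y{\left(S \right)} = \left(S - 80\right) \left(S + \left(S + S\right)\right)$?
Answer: $\frac{105691654}{525135819} \approx 0.20127$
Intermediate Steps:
$M = 3360$ ($M = 16 \cdot 210 = 3360$)
$Y{\left(S \right)} = 3 S \left(-80 + S\right)$ ($Y{\left(S \right)} = \left(-80 + S\right) \left(S + 2 S\right) = \left(-80 + S\right) 3 S = 3 S \left(-80 + S\right)$)
$- \frac{4748}{-27638} + \frac{M}{Y{\left(-159 \right)}} = - \frac{4748}{-27638} + \frac{3360}{3 \left(-159\right) \left(-80 - 159\right)} = \left(-4748\right) \left(- \frac{1}{27638}\right) + \frac{3360}{3 \left(-159\right) \left(-239\right)} = \frac{2374}{13819} + \frac{3360}{114003} = \frac{2374}{13819} + 3360 \cdot \frac{1}{114003} = \frac{2374}{13819} + \frac{1120}{38001} = \frac{105691654}{525135819}$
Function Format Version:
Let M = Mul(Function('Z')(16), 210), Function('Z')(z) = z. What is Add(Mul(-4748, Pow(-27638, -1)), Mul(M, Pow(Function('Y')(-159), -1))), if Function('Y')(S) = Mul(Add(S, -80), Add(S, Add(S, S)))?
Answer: Rational(105691654, 525135819) ≈ 0.20127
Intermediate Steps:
M = 3360 (M = Mul(16, 210) = 3360)
Function('Y')(S) = Mul(3, S, Add(-80, S)) (Function('Y')(S) = Mul(Add(-80, S), Add(S, Mul(2, S))) = Mul(Add(-80, S), Mul(3, S)) = Mul(3, S, Add(-80, S)))
Add(Mul(-4748, Pow(-27638, -1)), Mul(M, Pow(Function('Y')(-159), -1))) = Add(Mul(-4748, Pow(-27638, -1)), Mul(3360, Pow(Mul(3, -159, Add(-80, -159)), -1))) = Add(Mul(-4748, Rational(-1, 27638)), Mul(3360, Pow(Mul(3, -159, -239), -1))) = Add(Rational(2374, 13819), Mul(3360, Pow(114003, -1))) = Add(Rational(2374, 13819), Mul(3360, Rational(1, 114003))) = Add(Rational(2374, 13819), Rational(1120, 38001)) = Rational(105691654, 525135819)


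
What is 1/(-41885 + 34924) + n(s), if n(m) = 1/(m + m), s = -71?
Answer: -7103/988462 ≈ -0.0071859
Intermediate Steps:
n(m) = 1/(2*m)
1/(-41885 + 34924) + n(s) = 1/(-41885 + 34924) + (½)/(-71) = 1/(-6961) + (½)*(-1/71) = -1/6961 - 1/142 = -7103/988462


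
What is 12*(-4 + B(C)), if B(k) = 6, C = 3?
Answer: 24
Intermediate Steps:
12*(-4 + B(C)) = 12*(-4 + 6) = 12*2 = 24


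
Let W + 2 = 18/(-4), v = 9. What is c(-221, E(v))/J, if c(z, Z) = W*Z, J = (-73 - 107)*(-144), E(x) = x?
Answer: -13/5760 ≈ -0.0022569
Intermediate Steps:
W = -13/2 (W = -2 + 18/(-4) = -2 + 18*(-1/4) = -2 - 9/2 = -13/2 ≈ -6.5000)
J = 25920 (J = -180*(-144) = 25920)
c(z, Z) = -13*Z/2
c(-221, E(v))/J = -13/2*9/25920 = -117/2*1/25920 = -13/5760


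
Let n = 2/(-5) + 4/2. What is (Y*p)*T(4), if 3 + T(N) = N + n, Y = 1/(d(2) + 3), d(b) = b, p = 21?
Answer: 273/25 ≈ 10.920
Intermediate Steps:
n = 8/5 (n = 2*(-⅕) + 4*(½) = -⅖ + 2 = 8/5 ≈ 1.6000)
Y = ⅕ (Y = 1/(2 + 3) = 1/5 = ⅕ ≈ 0.20000)
T(N) = -7/5 + N (T(N) = -3 + (N + 8/5) = -3 + (8/5 + N) = -7/5 + N)
(Y*p)*T(4) = ((⅕)*21)*(-7/5 + 4) = (21/5)*(13/5) = 273/25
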